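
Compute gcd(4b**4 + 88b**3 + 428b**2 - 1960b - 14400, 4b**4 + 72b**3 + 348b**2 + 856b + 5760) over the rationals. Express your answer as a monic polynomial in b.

By polynomial division,
  4b**4 + 88b**3 + 428b**2 - 1960b - 14400 = (4b**4 + 72b**3 + 348b**2 + 856b + 5760) + (16b**3 + 80b**2 - 2816b - 20160)
  4b**4 + 72b**3 + 348b**2 + 856b + 5760 = ((1/4)b + 13/4)(16b**3 + 80b**2 - 2816b - 20160) + (792b**2 + 15048b + 71280)
  16b**3 + 80b**2 - 2816b - 20160 = ((2/99)b - 28/99)(792b**2 + 15048b + 71280) + (0)
Last nonzero remainder: 792b**2 + 15048b + 71280. Dividing through by 792 gives the monic gcd b**2 + 19b + 90.

b**2 + 19b + 90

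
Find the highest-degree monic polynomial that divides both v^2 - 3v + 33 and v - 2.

Euclidean algorithm in ℚ[v]:
  v^2 - 3v + 33 = (v - 1)(v - 2) + (31)
  v - 2 = ((1/31)v - 2/31)(31) + (0)
The last nonzero remainder is the constant 31, so the polynomials are coprime and gcd = 1.

1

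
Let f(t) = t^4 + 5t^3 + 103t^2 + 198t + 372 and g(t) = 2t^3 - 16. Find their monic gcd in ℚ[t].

t^2 + 2t + 4

Euclidean algorithm in ℚ[t]:
  t^4 + 5t^3 + 103t^2 + 198t + 372 = ((1/2)t + 5/2)(2t^3 - 16) + (103t^2 + 206t + 412)
  2t^3 - 16 = ((2/103)t - 4/103)(103t^2 + 206t + 412) + (0)
Last nonzero remainder: 103t^2 + 206t + 412. Dividing through by 103 gives the monic gcd t^2 + 2t + 4.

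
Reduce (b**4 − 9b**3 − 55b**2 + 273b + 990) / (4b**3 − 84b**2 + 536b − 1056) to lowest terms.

(b**2 + 8b + 15)/(4b − 16)

Apply the Euclidean algorithm:
  b**4 − 9b**3 − 55b**2 + 273b + 990 = ((1/4)b + 3)(4b**3 − 84b**2 + 536b − 1056) + (63b**2 − 1071b + 4158)
  4b**3 − 84b**2 + 536b − 1056 = ((4/63)b − 16/63)(63b**2 − 1071b + 4158) + (0)
Last nonzero remainder: 63b**2 − 1071b + 4158. Dividing through by 63 gives the monic gcd b**2 − 17b + 66.
Cancel b**2 − 17b + 66 from numerator and denominator to get the reduced form.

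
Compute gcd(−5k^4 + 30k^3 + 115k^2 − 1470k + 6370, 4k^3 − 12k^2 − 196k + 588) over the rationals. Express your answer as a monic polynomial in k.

Repeated division with remainder:
  −5k^4 + 30k^3 + 115k^2 − 1470k + 6370 = (−(5/4)k + 15/4)(4k^3 − 12k^2 − 196k + 588) + (−85k^2 + 4165)
  4k^3 − 12k^2 − 196k + 588 = (−(4/85)k + 12/85)(−85k^2 + 4165) + (0)
Last nonzero remainder: −85k^2 + 4165. Dividing through by −85 gives the monic gcd k^2 − 49.

k^2 − 49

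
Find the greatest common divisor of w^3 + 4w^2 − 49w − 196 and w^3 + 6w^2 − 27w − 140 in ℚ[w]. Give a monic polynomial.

Euclidean algorithm in ℚ[w]:
  w^3 + 4w^2 − 49w − 196 = (w^3 + 6w^2 − 27w − 140) + (−2w^2 − 22w − 56)
  w^3 + 6w^2 − 27w − 140 = (−(1/2)w + 5/2)(−2w^2 − 22w − 56) + (0)
Last nonzero remainder: −2w^2 − 22w − 56. Dividing through by −2 gives the monic gcd w^2 + 11w + 28.

w^2 + 11w + 28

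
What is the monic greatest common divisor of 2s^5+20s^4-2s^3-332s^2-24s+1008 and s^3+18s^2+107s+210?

s^2+13s+42

Euclidean algorithm in ℚ[s]:
  2s^5+20s^4-2s^3-332s^2-24s+1008 = (2s^2-16s+72)(s^3+18s^2+107s+210) + (-336s^2-4368s-14112)
  s^3+18s^2+107s+210 = (-(1/336)s-5/336)(-336s^2-4368s-14112) + (0)
Last nonzero remainder: -336s^2-4368s-14112. Dividing through by -336 gives the monic gcd s^2+13s+42.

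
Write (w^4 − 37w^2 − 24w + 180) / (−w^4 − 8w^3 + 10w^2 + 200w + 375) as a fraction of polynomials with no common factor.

By polynomial division,
  w^4 − 37w^2 − 24w + 180 = (−1)(−w^4 − 8w^3 + 10w^2 + 200w + 375) + (−8w^3 − 27w^2 + 176w + 555)
  −w^4 − 8w^3 + 10w^2 + 200w + 375 = ((1/8)w + 37/64)(−8w^3 − 27w^2 + 176w + 555) + ((231/64)w^2 + (231/8)w + 3465/64)
  −8w^3 − 27w^2 + 176w + 555 = (−(512/231)w + 2368/231)((231/64)w^2 + (231/8)w + 3465/64) + (0)
Last nonzero remainder: (231/64)w^2 + (231/8)w + 3465/64. Dividing through by 231/64 gives the monic gcd w^2 + 8w + 15.
Cancel w^2 + 8w + 15 from numerator and denominator to get the reduced form.

(−w^2 + 8w − 12)/(w^2 − 25)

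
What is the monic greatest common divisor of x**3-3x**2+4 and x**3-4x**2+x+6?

Repeated division with remainder:
  x**3-3x**2+4 = (x**3-4x**2+x+6) + (x**2-x-2)
  x**3-4x**2+x+6 = (x-3)(x**2-x-2) + (0)
The last nonzero remainder x**2-x-2 is already monic.

x**2-x-2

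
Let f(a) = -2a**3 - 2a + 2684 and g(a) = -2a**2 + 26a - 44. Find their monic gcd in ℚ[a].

a - 11

Euclidean algorithm in ℚ[a]:
  -2a**3 - 2a + 2684 = (a + 13)(-2a**2 + 26a - 44) + (-296a + 3256)
  -2a**2 + 26a - 44 = ((1/148)a - 1/74)(-296a + 3256) + (0)
Last nonzero remainder: -296a + 3256. Dividing through by -296 gives the monic gcd a - 11.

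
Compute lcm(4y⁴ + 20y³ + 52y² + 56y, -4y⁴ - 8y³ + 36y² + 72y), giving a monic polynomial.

Repeated division with remainder:
  4y⁴ + 20y³ + 52y² + 56y = (-1)(-4y⁴ - 8y³ + 36y² + 72y) + (12y³ + 88y² + 128y)
  -4y⁴ - 8y³ + 36y² + 72y = (-(1/3)y + 16/9)(12y³ + 88y² + 128y) + (-(700/9)y² - (1400/9)y)
  12y³ + 88y² + 128y = (-(27/175)y - 144/175)(-(700/9)y² - (1400/9)y) + (0)
Last nonzero remainder: -(700/9)y² - (1400/9)y. Dividing through by -700/9 gives the monic gcd y² + 2y.
Then lcm(f, g) = f·g / gcd(f, g); expanding and making the result monic gives the answer.

y⁶ + 5y⁵ + 4y⁴ - 31y³ - 117y² - 126y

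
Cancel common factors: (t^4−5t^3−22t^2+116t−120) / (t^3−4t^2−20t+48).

(t^2+3t−10)/(t+4)

Apply the Euclidean algorithm:
  t^4−5t^3−22t^2+116t−120 = (t−1)(t^3−4t^2−20t+48) + (−6t^2+48t−72)
  t^3−4t^2−20t+48 = (−(1/6)t−2/3)(−6t^2+48t−72) + (0)
Last nonzero remainder: −6t^2+48t−72. Dividing through by −6 gives the monic gcd t^2−8t+12.
Cancel t^2−8t+12 from numerator and denominator to get the reduced form.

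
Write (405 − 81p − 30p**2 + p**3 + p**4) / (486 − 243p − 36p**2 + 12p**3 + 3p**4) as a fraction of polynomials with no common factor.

(−5 + p)/(−6 + 3p)

Apply the Euclidean algorithm:
  p**4 + p**3 − 30p**2 − 81p + 405 = (1/3)(3p**4 + 12p**3 − 36p**2 − 243p + 486) + (−3p**3 − 18p**2 + 243)
  3p**4 + 12p**3 − 36p**2 − 243p + 486 = (−p + 2)(−3p**3 − 18p**2 + 243) + (0)
Last nonzero remainder: −3p**3 − 18p**2 + 243. Dividing through by −3 gives the monic gcd p**3 + 6p**2 − 81.
Cancel p**3 + 6p**2 − 81 from numerator and denominator to get the reduced form.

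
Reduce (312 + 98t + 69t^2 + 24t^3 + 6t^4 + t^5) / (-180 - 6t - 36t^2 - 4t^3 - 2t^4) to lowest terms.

(-52 - 25t - 7t^2 - t^3)/(30 + 6t + 2t^2)

Apply the Euclidean algorithm:
  t^5 + 6t^4 + 24t^3 + 69t^2 + 98t + 312 = (-(1/2)t - 2)(-2t^4 - 4t^3 - 36t^2 - 6t - 180) + (-2t^3 - 6t^2 - 4t - 48)
  -2t^4 - 4t^3 - 36t^2 - 6t - 180 = (t - 1)(-2t^3 - 6t^2 - 4t - 48) + (-38t^2 + 38t - 228)
  -2t^3 - 6t^2 - 4t - 48 = ((1/19)t + 4/19)(-38t^2 + 38t - 228) + (0)
Last nonzero remainder: -38t^2 + 38t - 228. Dividing through by -38 gives the monic gcd t^2 - t + 6.
Cancel t^2 - t + 6 from numerator and denominator to get the reduced form.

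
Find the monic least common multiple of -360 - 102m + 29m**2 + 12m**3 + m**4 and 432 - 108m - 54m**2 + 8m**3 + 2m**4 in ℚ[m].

1080 - 54m - 189m**2 - 7m**3 + 9m**4 + m**5

Repeated division with remainder:
  m**4 + 12m**3 + 29m**2 - 102m - 360 = (1/2)(2m**4 + 8m**3 - 54m**2 - 108m + 432) + (8m**3 + 56m**2 - 48m - 576)
  2m**4 + 8m**3 - 54m**2 - 108m + 432 = ((1/4)m - 3/4)(8m**3 + 56m**2 - 48m - 576) + (0)
Last nonzero remainder: 8m**3 + 56m**2 - 48m - 576. Dividing through by 8 gives the monic gcd m**3 + 7m**2 - 6m - 72.
Then lcm(f, g) = f·g / gcd(f, g); expanding and making the result monic gives the answer.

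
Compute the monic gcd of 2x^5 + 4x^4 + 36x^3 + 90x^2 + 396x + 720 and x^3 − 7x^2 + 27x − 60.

x^2 − 3x + 15

Apply the Euclidean algorithm:
  2x^5 + 4x^4 + 36x^3 + 90x^2 + 396x + 720 = (2x^2 + 18x + 108)(x^3 − 7x^2 + 27x − 60) + (480x^2 − 1440x + 7200)
  x^3 − 7x^2 + 27x − 60 = ((1/480)x − 1/120)(480x^2 − 1440x + 7200) + (0)
Last nonzero remainder: 480x^2 − 1440x + 7200. Dividing through by 480 gives the monic gcd x^2 − 3x + 15.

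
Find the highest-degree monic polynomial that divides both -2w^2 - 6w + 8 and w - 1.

Apply the Euclidean algorithm:
  -2w^2 - 6w + 8 = (-2w - 8)(w - 1) + (0)
The last nonzero remainder w - 1 is already monic.

w - 1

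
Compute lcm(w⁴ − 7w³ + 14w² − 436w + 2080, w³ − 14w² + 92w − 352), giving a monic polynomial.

w⁶ − 13w⁵ + 100w⁴ − 828w³ + 5312w² − 31664w + 91520

By polynomial division,
  w⁴ − 7w³ + 14w² − 436w + 2080 = (w + 7)(w³ − 14w² + 92w − 352) + (20w² − 728w + 4544)
  w³ − 14w² + 92w − 352 = ((1/20)w + 28/25)(20w² − 728w + 4544) + ((17004/25)w − 136032/25)
  20w² − 728w + 4544 = ((125/4251)w − 3550/4251)((17004/25)w − 136032/25) + (0)
Last nonzero remainder: (17004/25)w − 136032/25. Dividing through by 17004/25 gives the monic gcd w − 8.
Then lcm(f, g) = f·g / gcd(f, g); expanding and making the result monic gives the answer.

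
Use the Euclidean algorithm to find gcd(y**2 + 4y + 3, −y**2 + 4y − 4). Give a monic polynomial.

Repeated division with remainder:
  y**2 + 4y + 3 = (−1)(−y**2 + 4y − 4) + (8y − 1)
  −y**2 + 4y − 4 = (−(1/8)y + 31/64)(8y − 1) + (−225/64)
  8y − 1 = (−(512/225)y + 64/225)(−225/64) + (0)
The last nonzero remainder is the constant −225/64, so the polynomials are coprime and gcd = 1.

1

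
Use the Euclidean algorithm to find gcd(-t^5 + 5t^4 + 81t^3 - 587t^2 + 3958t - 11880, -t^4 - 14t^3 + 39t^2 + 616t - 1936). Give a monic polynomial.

Apply the Euclidean algorithm:
  -t^5 + 5t^4 + 81t^3 - 587t^2 + 3958t - 11880 = (t - 19)(-t^4 - 14t^3 + 39t^2 + 616t - 1936) + (-224t^3 - 462t^2 + 17598t - 48664)
  -t^4 - 14t^3 + 39t^2 + 616t - 1936 = ((1/224)t + 191/3584)(-224t^3 - 462t^2 + 17598t - 48664) + (-(3825/256)t^2 - (26775/256)t + 42075/64)
  -224t^3 - 462t^2 + 17598t - 48664 = ((57344/3825)t - 283136/3825)(-(3825/256)t^2 - (26775/256)t + 42075/64) + (0)
Last nonzero remainder: -(3825/256)t^2 - (26775/256)t + 42075/64. Dividing through by -3825/256 gives the monic gcd t^2 + 7t - 44.

t^2 + 7t - 44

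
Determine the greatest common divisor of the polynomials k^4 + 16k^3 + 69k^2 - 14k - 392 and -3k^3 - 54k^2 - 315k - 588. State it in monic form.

k^3 + 18k^2 + 105k + 196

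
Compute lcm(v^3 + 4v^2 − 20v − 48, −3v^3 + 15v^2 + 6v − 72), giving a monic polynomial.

Euclidean algorithm in ℚ[v]:
  v^3 + 4v^2 − 20v − 48 = (−1/3)(−3v^3 + 15v^2 + 6v − 72) + (9v^2 − 18v − 72)
  −3v^3 + 15v^2 + 6v − 72 = (−(1/3)v + 1)(9v^2 − 18v − 72) + (0)
Last nonzero remainder: 9v^2 − 18v − 72. Dividing through by 9 gives the monic gcd v^2 − 2v − 8.
Then lcm(f, g) = f·g / gcd(f, g); expanding and making the result monic gives the answer.

v^4 + v^3 − 32v^2 + 12v + 144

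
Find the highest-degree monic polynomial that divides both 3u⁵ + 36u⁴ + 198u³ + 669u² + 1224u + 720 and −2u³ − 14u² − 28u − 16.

u² + 5u + 4

Repeated division with remainder:
  3u⁵ + 36u⁴ + 198u³ + 669u² + 1224u + 720 = (−(3/2)u² − (15/2)u − 51/2)(−2u³ − 14u² − 28u − 16) + (78u² + 390u + 312)
  −2u³ − 14u² − 28u − 16 = (−(1/39)u − 2/39)(78u² + 390u + 312) + (0)
Last nonzero remainder: 78u² + 390u + 312. Dividing through by 78 gives the monic gcd u² + 5u + 4.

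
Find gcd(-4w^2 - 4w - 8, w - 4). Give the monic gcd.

By polynomial division,
  -4w^2 - 4w - 8 = (-4w - 20)(w - 4) + (-88)
  w - 4 = (-(1/88)w + 1/22)(-88) + (0)
The last nonzero remainder is the constant -88, so the polynomials are coprime and gcd = 1.

1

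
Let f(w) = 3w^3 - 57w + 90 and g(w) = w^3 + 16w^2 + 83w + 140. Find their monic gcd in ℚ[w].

Apply the Euclidean algorithm:
  3w^3 - 57w + 90 = (3)(w^3 + 16w^2 + 83w + 140) + (-48w^2 - 306w - 330)
  w^3 + 16w^2 + 83w + 140 = (-(1/48)w - 77/384)(-48w^2 - 306w - 330) + ((945/64)w + 4725/64)
  -48w^2 - 306w - 330 = (-(1024/315)w - 1408/315)((945/64)w + 4725/64) + (0)
Last nonzero remainder: (945/64)w + 4725/64. Dividing through by 945/64 gives the monic gcd w + 5.

w + 5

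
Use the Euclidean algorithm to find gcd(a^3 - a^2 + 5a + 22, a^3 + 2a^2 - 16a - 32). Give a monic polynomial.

By polynomial division,
  a^3 - a^2 + 5a + 22 = (a^3 + 2a^2 - 16a - 32) + (-3a^2 + 21a + 54)
  a^3 + 2a^2 - 16a - 32 = (-(1/3)a - 3)(-3a^2 + 21a + 54) + (65a + 130)
  -3a^2 + 21a + 54 = (-(3/65)a + 27/65)(65a + 130) + (0)
Last nonzero remainder: 65a + 130. Dividing through by 65 gives the monic gcd a + 2.

a + 2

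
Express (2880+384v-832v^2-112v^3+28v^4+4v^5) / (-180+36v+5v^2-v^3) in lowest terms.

(96+16v-24v^2-4v^3)/(-6+v)

Apply the Euclidean algorithm:
  4v^5+28v^4-112v^3-832v^2+384v+2880 = (-4v^2-48v-272)(-v^3+5v^2+36v-180) + (1536v^2+1536v-46080)
  -v^3+5v^2+36v-180 = (-(1/1536)v+1/256)(1536v^2+1536v-46080) + (0)
Last nonzero remainder: 1536v^2+1536v-46080. Dividing through by 1536 gives the monic gcd v^2+v-30.
Cancel v^2+v-30 from numerator and denominator to get the reduced form.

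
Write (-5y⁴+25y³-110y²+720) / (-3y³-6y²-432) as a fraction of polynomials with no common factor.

(5y²-5y-30)/(3y+18)

Repeated division with remainder:
  -5y⁴+25y³-110y²+720 = ((5/3)y-35/3)(-3y³-6y²-432) + (-180y²+720y-4320)
  -3y³-6y²-432 = ((1/60)y+1/10)(-180y²+720y-4320) + (0)
Last nonzero remainder: -180y²+720y-4320. Dividing through by -180 gives the monic gcd y²-4y+24.
Cancel y²-4y+24 from numerator and denominator to get the reduced form.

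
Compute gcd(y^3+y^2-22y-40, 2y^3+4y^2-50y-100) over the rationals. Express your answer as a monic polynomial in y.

By polynomial division,
  y^3+y^2-22y-40 = (1/2)(2y^3+4y^2-50y-100) + (-y^2+3y+10)
  2y^3+4y^2-50y-100 = (-2y-10)(-y^2+3y+10) + (0)
Last nonzero remainder: -y^2+3y+10. Dividing through by -1 gives the monic gcd y^2-3y-10.

y^2-3y-10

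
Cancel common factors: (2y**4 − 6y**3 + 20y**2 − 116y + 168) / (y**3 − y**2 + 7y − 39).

By polynomial division,
  2y**4 − 6y**3 + 20y**2 − 116y + 168 = (2y − 4)(y**3 − y**2 + 7y − 39) + (2y**2 − 10y + 12)
  y**3 − y**2 + 7y − 39 = ((1/2)y + 2)(2y**2 − 10y + 12) + (21y − 63)
  2y**2 − 10y + 12 = ((2/21)y − 4/21)(21y − 63) + (0)
Last nonzero remainder: 21y − 63. Dividing through by 21 gives the monic gcd y − 3.
Cancel y − 3 from numerator and denominator to get the reduced form.

(2y**3 + 20y − 56)/(y**2 + 2y + 13)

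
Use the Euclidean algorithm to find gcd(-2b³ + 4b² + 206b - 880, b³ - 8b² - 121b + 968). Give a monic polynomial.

Apply the Euclidean algorithm:
  -2b³ + 4b² + 206b - 880 = (-2)(b³ - 8b² - 121b + 968) + (-12b² - 36b + 1056)
  b³ - 8b² - 121b + 968 = (-(1/12)b + 11/12)(-12b² - 36b + 1056) + (0)
Last nonzero remainder: -12b² - 36b + 1056. Dividing through by -12 gives the monic gcd b² + 3b - 88.

b² + 3b - 88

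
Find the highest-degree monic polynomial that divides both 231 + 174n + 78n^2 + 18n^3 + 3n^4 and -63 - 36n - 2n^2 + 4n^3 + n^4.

7 + 4n + n^2

Repeated division with remainder:
  3n^4 + 18n^3 + 78n^2 + 174n + 231 = (3)(n^4 + 4n^3 - 2n^2 - 36n - 63) + (6n^3 + 84n^2 + 282n + 420)
  n^4 + 4n^3 - 2n^2 - 36n - 63 = ((1/6)n - 5/3)(6n^3 + 84n^2 + 282n + 420) + (91n^2 + 364n + 637)
  6n^3 + 84n^2 + 282n + 420 = ((6/91)n + 60/91)(91n^2 + 364n + 637) + (0)
Last nonzero remainder: 91n^2 + 364n + 637. Dividing through by 91 gives the monic gcd n^2 + 4n + 7.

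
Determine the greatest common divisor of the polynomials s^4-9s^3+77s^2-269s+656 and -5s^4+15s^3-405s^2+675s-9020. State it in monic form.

s^2-4s+41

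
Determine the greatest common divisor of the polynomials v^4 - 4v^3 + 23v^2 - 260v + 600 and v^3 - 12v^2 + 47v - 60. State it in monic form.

Repeated division with remainder:
  v^4 - 4v^3 + 23v^2 - 260v + 600 = (v + 8)(v^3 - 12v^2 + 47v - 60) + (72v^2 - 576v + 1080)
  v^3 - 12v^2 + 47v - 60 = ((1/72)v - 1/18)(72v^2 - 576v + 1080) + (0)
Last nonzero remainder: 72v^2 - 576v + 1080. Dividing through by 72 gives the monic gcd v^2 - 8v + 15.

v^2 - 8v + 15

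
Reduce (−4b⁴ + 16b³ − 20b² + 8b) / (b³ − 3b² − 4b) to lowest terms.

(−4b³ + 16b² − 20b + 8)/(b² − 3b − 4)

Repeated division with remainder:
  −4b⁴ + 16b³ − 20b² + 8b = (−4b + 4)(b³ − 3b² − 4b) + (−24b² + 24b)
  b³ − 3b² − 4b = (−(1/24)b + 1/12)(−24b² + 24b) + (−6b)
  −24b² + 24b = (4b − 4)(−6b) + (0)
Last nonzero remainder: −6b. Dividing through by −6 gives the monic gcd b.
Cancel b from numerator and denominator to get the reduced form.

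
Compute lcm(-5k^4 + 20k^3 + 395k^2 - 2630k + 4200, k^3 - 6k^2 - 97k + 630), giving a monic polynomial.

By polynomial division,
  -5k^4 + 20k^3 + 395k^2 - 2630k + 4200 = (-5k - 10)(k^3 - 6k^2 - 97k + 630) + (-150k^2 - 450k + 10500)
  k^3 - 6k^2 - 97k + 630 = (-(1/150)k + 3/50)(-150k^2 - 450k + 10500) + (0)
Last nonzero remainder: -150k^2 - 450k + 10500. Dividing through by -150 gives the monic gcd k^2 + 3k - 70.
Then lcm(f, g) = f·g / gcd(f, g); expanding and making the result monic gives the answer.

k^5 - 13k^4 - 43k^3 + 1237k^2 - 5574k + 7560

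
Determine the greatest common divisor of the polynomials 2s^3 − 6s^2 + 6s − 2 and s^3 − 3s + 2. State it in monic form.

s^2 − 2s + 1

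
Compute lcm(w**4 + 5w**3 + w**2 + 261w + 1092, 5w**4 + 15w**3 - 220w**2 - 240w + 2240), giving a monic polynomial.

w**6 - 3w**5 - 23w**4 + 333w**3 - 980w**2 - 4560w + 17472

Apply the Euclidean algorithm:
  w**4 + 5w**3 + w**2 + 261w + 1092 = (1/5)(5w**4 + 15w**3 - 220w**2 - 240w + 2240) + (2w**3 + 45w**2 + 309w + 644)
  5w**4 + 15w**3 - 220w**2 - 240w + 2240 = ((5/2)w - 195/4)(2w**3 + 45w**2 + 309w + 644) + ((4805/4)w**2 + (52855/4)w + 33635)
  2w**3 + 45w**2 + 309w + 644 = ((8/4805)w + 92/4805)((4805/4)w**2 + (52855/4)w + 33635) + (0)
Last nonzero remainder: (4805/4)w**2 + (52855/4)w + 33635. Dividing through by 4805/4 gives the monic gcd w**2 + 11w + 28.
Then lcm(f, g) = f·g / gcd(f, g); expanding and making the result monic gives the answer.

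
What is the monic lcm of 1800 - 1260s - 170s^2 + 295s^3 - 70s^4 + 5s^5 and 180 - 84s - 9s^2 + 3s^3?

By polynomial division,
  5s^5 - 70s^4 + 295s^3 - 170s^2 - 1260s + 1800 = ((5/3)s^2 - (55/3)s + 90)(3s^3 - 9s^2 - 84s + 180) + (-1200s^2 + 9600s - 14400)
  3s^3 - 9s^2 - 84s + 180 = (-(1/400)s - 1/80)(-1200s^2 + 9600s - 14400) + (0)
Last nonzero remainder: -1200s^2 + 9600s - 14400. Dividing through by -1200 gives the monic gcd s^2 - 8s + 12.
Then lcm(f, g) = f·g / gcd(f, g); expanding and making the result monic gives the answer.

1800 - 900s - 422s^2 + 261s^3 - 11s^4 - 9s^5 + s^6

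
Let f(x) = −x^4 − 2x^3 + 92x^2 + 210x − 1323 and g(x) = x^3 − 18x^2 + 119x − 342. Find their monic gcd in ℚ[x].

x − 9

Euclidean algorithm in ℚ[x]:
  −x^4 − 2x^3 + 92x^2 + 210x − 1323 = (−x − 20)(x^3 − 18x^2 + 119x − 342) + (−149x^2 + 2248x − 8163)
  x^3 − 18x^2 + 119x − 342 = (−(1/149)x + 434/22201)(−149x^2 + 2248x − 8163) + ((450000/22201)x − 4050000/22201)
  −149x^2 + 2248x − 8163 = (−(3307949/450000)x + 20136307/450000)((450000/22201)x − 4050000/22201) + (0)
Last nonzero remainder: (450000/22201)x − 4050000/22201. Dividing through by 450000/22201 gives the monic gcd x − 9.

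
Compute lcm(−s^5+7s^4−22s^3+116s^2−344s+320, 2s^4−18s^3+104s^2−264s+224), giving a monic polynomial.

s^7−12s^6+85s^5−422s^4+1540s^3−5288s^2+11232s−8960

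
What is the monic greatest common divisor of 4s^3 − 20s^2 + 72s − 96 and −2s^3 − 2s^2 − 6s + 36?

s − 2

Apply the Euclidean algorithm:
  4s^3 − 20s^2 + 72s − 96 = (−2)(−2s^3 − 2s^2 − 6s + 36) + (−24s^2 + 60s − 24)
  −2s^3 − 2s^2 − 6s + 36 = ((1/12)s + 7/24)(−24s^2 + 60s − 24) + (−(43/2)s + 43)
  −24s^2 + 60s − 24 = ((48/43)s − 24/43)(−(43/2)s + 43) + (0)
Last nonzero remainder: −(43/2)s + 43. Dividing through by −43/2 gives the monic gcd s − 2.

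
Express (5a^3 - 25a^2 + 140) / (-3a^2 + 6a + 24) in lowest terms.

(-5a^2 + 35a - 70)/(3a - 12)

By polynomial division,
  5a^3 - 25a^2 + 140 = (-(5/3)a + 5)(-3a^2 + 6a + 24) + (10a + 20)
  -3a^2 + 6a + 24 = (-(3/10)a + 6/5)(10a + 20) + (0)
Last nonzero remainder: 10a + 20. Dividing through by 10 gives the monic gcd a + 2.
Cancel a + 2 from numerator and denominator to get the reduced form.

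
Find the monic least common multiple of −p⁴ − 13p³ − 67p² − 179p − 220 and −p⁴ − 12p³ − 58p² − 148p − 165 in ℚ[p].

p⁵ + 16p⁴ + 106p³ + 380p² + 757p + 660

Euclidean algorithm in ℚ[p]:
  −p⁴ − 13p³ − 67p² − 179p − 220 = (−p⁴ − 12p³ − 58p² − 148p − 165) + (−p³ − 9p² − 31p − 55)
  −p⁴ − 12p³ − 58p² − 148p − 165 = (p + 3)(−p³ − 9p² − 31p − 55) + (0)
Last nonzero remainder: −p³ − 9p² − 31p − 55. Dividing through by −1 gives the monic gcd p³ + 9p² + 31p + 55.
Then lcm(f, g) = f·g / gcd(f, g); expanding and making the result monic gives the answer.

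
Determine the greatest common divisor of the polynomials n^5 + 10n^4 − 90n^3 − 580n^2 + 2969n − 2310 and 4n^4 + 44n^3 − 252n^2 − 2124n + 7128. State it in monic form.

n^2 + 8n − 33

Repeated division with remainder:
  n^5 + 10n^4 − 90n^3 − 580n^2 + 2969n − 2310 = ((1/4)n − 1/4)(4n^4 + 44n^3 − 252n^2 − 2124n + 7128) + (−16n^3 − 112n^2 + 656n − 528)
  4n^4 + 44n^3 − 252n^2 − 2124n + 7128 = (−(1/4)n − 1)(−16n^3 − 112n^2 + 656n − 528) + (−200n^2 − 1600n + 6600)
  −16n^3 − 112n^2 + 656n − 528 = ((2/25)n − 2/25)(−200n^2 − 1600n + 6600) + (0)
Last nonzero remainder: −200n^2 − 1600n + 6600. Dividing through by −200 gives the monic gcd n^2 + 8n − 33.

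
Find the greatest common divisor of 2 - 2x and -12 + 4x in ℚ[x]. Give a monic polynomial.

1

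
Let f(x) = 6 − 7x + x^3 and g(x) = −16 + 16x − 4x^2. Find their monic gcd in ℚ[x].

−2 + x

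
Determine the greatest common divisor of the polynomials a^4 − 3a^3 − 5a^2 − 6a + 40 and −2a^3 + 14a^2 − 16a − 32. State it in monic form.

Apply the Euclidean algorithm:
  a^4 − 3a^3 − 5a^2 − 6a + 40 = (−(1/2)a − 2)(−2a^3 + 14a^2 − 16a − 32) + (15a^2 − 54a − 24)
  −2a^3 + 14a^2 − 16a − 32 = (−(2/15)a + 34/75)(15a^2 − 54a − 24) + ((132/25)a − 528/25)
  15a^2 − 54a − 24 = ((125/44)a + 25/22)((132/25)a − 528/25) + (0)
Last nonzero remainder: (132/25)a − 528/25. Dividing through by 132/25 gives the monic gcd a − 4.

a − 4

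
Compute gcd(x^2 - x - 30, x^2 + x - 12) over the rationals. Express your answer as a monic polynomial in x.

By polynomial division,
  x^2 - x - 30 = (x^2 + x - 12) + (-2x - 18)
  x^2 + x - 12 = (-(1/2)x + 4)(-2x - 18) + (60)
  -2x - 18 = (-(1/30)x - 3/10)(60) + (0)
The last nonzero remainder is the constant 60, so the polynomials are coprime and gcd = 1.

1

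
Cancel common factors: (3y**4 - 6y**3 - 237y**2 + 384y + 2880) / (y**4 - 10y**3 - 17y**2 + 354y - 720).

(3y**2 + 33y + 72)/(y**2 + 3y - 18)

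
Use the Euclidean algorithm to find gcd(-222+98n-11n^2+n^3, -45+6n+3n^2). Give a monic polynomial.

By polynomial division,
  n^3-11n^2+98n-222 = ((1/3)n-13/3)(3n^2+6n-45) + (139n-417)
  3n^2+6n-45 = ((3/139)n+15/139)(139n-417) + (0)
Last nonzero remainder: 139n-417. Dividing through by 139 gives the monic gcd n-3.

-3+n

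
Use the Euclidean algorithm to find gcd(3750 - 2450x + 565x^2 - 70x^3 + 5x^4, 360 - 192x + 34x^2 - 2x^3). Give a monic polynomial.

By polynomial division,
  5x^4 - 70x^3 + 565x^2 - 2450x + 3750 = (-(5/2)x - 15/2)(-2x^3 + 34x^2 - 192x + 360) + (340x^2 - 2990x + 6450)
  -2x^3 + 34x^2 - 192x + 360 = (-(1/170)x + 279/5780)(340x^2 - 2990x + 6450) + (-(5625/578)x + 28125/578)
  340x^2 - 2990x + 6450 = (-(39304/1125)x + 49708/375)(-(5625/578)x + 28125/578) + (0)
Last nonzero remainder: -(5625/578)x + 28125/578. Dividing through by -5625/578 gives the monic gcd x - 5.

-5 + x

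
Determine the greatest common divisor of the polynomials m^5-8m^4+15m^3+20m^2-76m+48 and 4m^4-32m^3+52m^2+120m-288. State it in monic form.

By polynomial division,
  m^5-8m^4+15m^3+20m^2-76m+48 = ((1/4)m)(4m^4-32m^3+52m^2+120m-288) + (2m^3-10m^2-4m+48)
  4m^4-32m^3+52m^2+120m-288 = (2m-6)(2m^3-10m^2-4m+48) + (0)
Last nonzero remainder: 2m^3-10m^2-4m+48. Dividing through by 2 gives the monic gcd m^3-5m^2-2m+24.

m^3-5m^2-2m+24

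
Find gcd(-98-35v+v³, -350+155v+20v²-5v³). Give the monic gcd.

-7+v

Apply the Euclidean algorithm:
  v³-35v-98 = (-1/5)(-5v³+20v²+155v-350) + (4v²-4v-168)
  -5v³+20v²+155v-350 = (-(5/4)v+15/4)(4v²-4v-168) + (-40v+280)
  4v²-4v-168 = (-(1/10)v-3/5)(-40v+280) + (0)
Last nonzero remainder: -40v+280. Dividing through by -40 gives the monic gcd v-7.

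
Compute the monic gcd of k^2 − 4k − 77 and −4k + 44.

k − 11

By polynomial division,
  k^2 − 4k − 77 = (−(1/4)k − 7/4)(−4k + 44) + (0)
Last nonzero remainder: −4k + 44. Dividing through by −4 gives the monic gcd k − 11.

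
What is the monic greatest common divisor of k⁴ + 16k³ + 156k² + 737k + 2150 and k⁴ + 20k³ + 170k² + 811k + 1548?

Apply the Euclidean algorithm:
  k⁴ + 16k³ + 156k² + 737k + 2150 = (k⁴ + 20k³ + 170k² + 811k + 1548) + (−4k³ − 14k² − 74k + 602)
  k⁴ + 20k³ + 170k² + 811k + 1548 = (−(1/4)k − 33/8)(−4k³ − 14k² − 74k + 602) + ((375/4)k² + (2625/4)k + 16125/4)
  −4k³ − 14k² − 74k + 602 = (−(16/375)k + 56/375)((375/4)k² + (2625/4)k + 16125/4) + (0)
Last nonzero remainder: (375/4)k² + (2625/4)k + 16125/4. Dividing through by 375/4 gives the monic gcd k² + 7k + 43.

k² + 7k + 43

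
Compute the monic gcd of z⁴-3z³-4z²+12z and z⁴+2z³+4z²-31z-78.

z²-z-6

Apply the Euclidean algorithm:
  z⁴-3z³-4z²+12z = (z⁴+2z³+4z²-31z-78) + (-5z³-8z²+43z+78)
  z⁴+2z³+4z²-31z-78 = (-(1/5)z-2/25)(-5z³-8z²+43z+78) + ((299/25)z²-(299/25)z-1794/25)
  -5z³-8z²+43z+78 = (-(125/299)z-25/23)((299/25)z²-(299/25)z-1794/25) + (0)
Last nonzero remainder: (299/25)z²-(299/25)z-1794/25. Dividing through by 299/25 gives the monic gcd z²-z-6.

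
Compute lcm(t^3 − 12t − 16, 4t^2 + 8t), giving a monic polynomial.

t^4 − 12t^2 − 16t

Repeated division with remainder:
  t^3 − 12t − 16 = ((1/4)t − 1/2)(4t^2 + 8t) + (−8t − 16)
  4t^2 + 8t = (−(1/2)t)(−8t − 16) + (0)
Last nonzero remainder: −8t − 16. Dividing through by −8 gives the monic gcd t + 2.
Then lcm(f, g) = f·g / gcd(f, g); expanding and making the result monic gives the answer.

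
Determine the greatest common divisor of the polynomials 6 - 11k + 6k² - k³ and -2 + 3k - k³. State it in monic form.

Euclidean algorithm in ℚ[k]:
  -k³ + 6k² - 11k + 6 = (-k³ + 3k - 2) + (6k² - 14k + 8)
  -k³ + 3k - 2 = (-(1/6)k - 7/18)(6k² - 14k + 8) + (-(10/9)k + 10/9)
  6k² - 14k + 8 = (-(27/5)k + 36/5)(-(10/9)k + 10/9) + (0)
Last nonzero remainder: -(10/9)k + 10/9. Dividing through by -10/9 gives the monic gcd k - 1.

-1 + k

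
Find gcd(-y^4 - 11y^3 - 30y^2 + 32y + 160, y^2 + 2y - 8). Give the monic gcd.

y^2 + 2y - 8

Apply the Euclidean algorithm:
  -y^4 - 11y^3 - 30y^2 + 32y + 160 = (-y^2 - 9y - 20)(y^2 + 2y - 8) + (0)
The last nonzero remainder y^2 + 2y - 8 is already monic.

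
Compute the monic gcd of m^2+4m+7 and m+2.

By polynomial division,
  m^2+4m+7 = (m+2)(m+2) + (3)
  m+2 = ((1/3)m+2/3)(3) + (0)
The last nonzero remainder is the constant 3, so the polynomials are coprime and gcd = 1.

1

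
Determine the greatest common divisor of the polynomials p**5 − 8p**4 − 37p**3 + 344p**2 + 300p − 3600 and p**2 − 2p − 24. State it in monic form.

By polynomial division,
  p**5 − 8p**4 − 37p**3 + 344p**2 + 300p − 3600 = (p**3 − 6p**2 − 25p + 150)(p**2 − 2p − 24) + (0)
The last nonzero remainder p**2 − 2p − 24 is already monic.

p**2 − 2p − 24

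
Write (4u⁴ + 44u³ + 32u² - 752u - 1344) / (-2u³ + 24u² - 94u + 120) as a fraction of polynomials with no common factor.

Apply the Euclidean algorithm:
  4u⁴ + 44u³ + 32u² - 752u - 1344 = (-2u - 46)(-2u³ + 24u² - 94u + 120) + (948u² - 4836u + 4176)
  -2u³ + 24u² - 94u + 120 = (-(1/474)u + 545/37446)(948u² - 4836u + 4176) + (-(92400/6241)u + 369600/6241)
  948u² - 4836u + 4176 = (-(493039/7700)u + 542967/7700)(-(92400/6241)u + 369600/6241) + (0)
Last nonzero remainder: -(92400/6241)u + 369600/6241. Dividing through by -92400/6241 gives the monic gcd u - 4.
Cancel u - 4 from numerator and denominator to get the reduced form.

(-2u³ - 30u² - 136u - 168)/(u² - 8u + 15)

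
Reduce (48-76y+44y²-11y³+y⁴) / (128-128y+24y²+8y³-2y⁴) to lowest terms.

(3-y)/(8+2y)

Euclidean algorithm in ℚ[y]:
  y⁴-11y³+44y²-76y+48 = (-1/2)(-2y⁴+8y³+24y²-128y+128) + (-7y³+56y²-140y+112)
  -2y⁴+8y³+24y²-128y+128 = ((2/7)y+8/7)(-7y³+56y²-140y+112) + (0)
Last nonzero remainder: -7y³+56y²-140y+112. Dividing through by -7 gives the monic gcd y³-8y²+20y-16.
Cancel y³-8y²+20y-16 from numerator and denominator to get the reduced form.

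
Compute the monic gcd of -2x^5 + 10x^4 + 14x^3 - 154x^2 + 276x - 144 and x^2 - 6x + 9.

x^2 - 6x + 9

Repeated division with remainder:
  -2x^5 + 10x^4 + 14x^3 - 154x^2 + 276x - 144 = (-2x^3 - 2x^2 + 20x - 16)(x^2 - 6x + 9) + (0)
The last nonzero remainder x^2 - 6x + 9 is already monic.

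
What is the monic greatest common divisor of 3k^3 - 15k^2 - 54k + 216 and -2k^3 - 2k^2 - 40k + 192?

k - 3

Euclidean algorithm in ℚ[k]:
  3k^3 - 15k^2 - 54k + 216 = (-3/2)(-2k^3 - 2k^2 - 40k + 192) + (-18k^2 - 114k + 504)
  -2k^3 - 2k^2 - 40k + 192 = ((1/9)k - 16/27)(-18k^2 - 114k + 504) + (-(1472/9)k + 1472/3)
  -18k^2 - 114k + 504 = ((81/736)k + 189/184)(-(1472/9)k + 1472/3) + (0)
Last nonzero remainder: -(1472/9)k + 1472/3. Dividing through by -1472/9 gives the monic gcd k - 3.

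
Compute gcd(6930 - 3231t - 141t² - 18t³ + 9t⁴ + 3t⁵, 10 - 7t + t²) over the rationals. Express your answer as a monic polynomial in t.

Euclidean algorithm in ℚ[t]:
  3t⁵ + 9t⁴ - 18t³ - 141t² - 3231t + 6930 = (3t³ + 30t² + 162t + 693)(t² - 7t + 10) + (0)
The last nonzero remainder t² - 7t + 10 is already monic.

10 - 7t + t²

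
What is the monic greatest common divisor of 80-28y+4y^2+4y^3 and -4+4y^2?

1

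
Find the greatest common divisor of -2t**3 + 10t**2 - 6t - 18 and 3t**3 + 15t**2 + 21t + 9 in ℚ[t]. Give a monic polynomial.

Repeated division with remainder:
  -2t**3 + 10t**2 - 6t - 18 = (-2/3)(3t**3 + 15t**2 + 21t + 9) + (20t**2 + 8t - 12)
  3t**3 + 15t**2 + 21t + 9 = ((3/20)t + 69/100)(20t**2 + 8t - 12) + ((432/25)t + 432/25)
  20t**2 + 8t - 12 = ((125/108)t - 25/36)((432/25)t + 432/25) + (0)
Last nonzero remainder: (432/25)t + 432/25. Dividing through by 432/25 gives the monic gcd t + 1.

t + 1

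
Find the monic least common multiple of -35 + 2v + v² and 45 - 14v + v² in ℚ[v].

By polynomial division,
  v² + 2v - 35 = (v² - 14v + 45) + (16v - 80)
  v² - 14v + 45 = ((1/16)v - 9/16)(16v - 80) + (0)
Last nonzero remainder: 16v - 80. Dividing through by 16 gives the monic gcd v - 5.
Then lcm(f, g) = f·g / gcd(f, g); expanding and making the result monic gives the answer.

315 - 53v - 7v² + v³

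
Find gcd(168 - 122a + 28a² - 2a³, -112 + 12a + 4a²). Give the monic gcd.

-4 + a

By polynomial division,
  -2a³ + 28a² - 122a + 168 = (-(1/2)a + 17/2)(4a² + 12a - 112) + (-280a + 1120)
  4a² + 12a - 112 = (-(1/70)a - 1/10)(-280a + 1120) + (0)
Last nonzero remainder: -280a + 1120. Dividing through by -280 gives the monic gcd a - 4.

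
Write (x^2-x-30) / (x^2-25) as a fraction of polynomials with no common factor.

Euclidean algorithm in ℚ[x]:
  x^2-x-30 = (x^2-25) + (-x-5)
  x^2-25 = (-x+5)(-x-5) + (0)
Last nonzero remainder: -x-5. Dividing through by -1 gives the monic gcd x+5.
Cancel x+5 from numerator and denominator to get the reduced form.

(x-6)/(x-5)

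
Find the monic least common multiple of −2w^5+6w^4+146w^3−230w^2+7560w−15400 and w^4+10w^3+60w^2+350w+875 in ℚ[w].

By polynomial division,
  −2w^5+6w^4+146w^3−230w^2+7560w−15400 = (−2w+26)(w^4+10w^3+60w^2+350w+875) + (6w^3−1090w^2+210w−38150)
  w^4+10w^3+60w^2+350w+875 = ((1/6)w+575/18)(6w^3−1090w^2+210w−38150) + ((313600/9)w^2+10976000/9)
  6w^3−1090w^2+210w−38150 = ((27/156800)w−981/31360)((313600/9)w^2+10976000/9) + (0)
Last nonzero remainder: (313600/9)w^2+10976000/9. Dividing through by 313600/9 gives the monic gcd w^2+35.
Then lcm(f, g) = f·g / gcd(f, g); expanding and making the result monic gives the answer.

w^7+7w^6−78w^5−690w^4−4455w^3−27225w^2−17500w+192500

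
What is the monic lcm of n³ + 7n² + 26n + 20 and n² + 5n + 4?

Apply the Euclidean algorithm:
  n³ + 7n² + 26n + 20 = (n + 2)(n² + 5n + 4) + (12n + 12)
  n² + 5n + 4 = ((1/12)n + 1/3)(12n + 12) + (0)
Last nonzero remainder: 12n + 12. Dividing through by 12 gives the monic gcd n + 1.
Then lcm(f, g) = f·g / gcd(f, g); expanding and making the result monic gives the answer.

n⁴ + 11n³ + 54n² + 124n + 80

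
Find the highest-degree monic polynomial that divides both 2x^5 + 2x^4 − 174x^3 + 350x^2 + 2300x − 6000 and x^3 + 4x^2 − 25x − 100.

x^2 − x − 20

Apply the Euclidean algorithm:
  2x^5 + 2x^4 − 174x^3 + 350x^2 + 2300x − 6000 = (2x^2 − 6x − 100)(x^3 + 4x^2 − 25x − 100) + (800x^2 − 800x − 16000)
  x^3 + 4x^2 − 25x − 100 = ((1/800)x + 1/160)(800x^2 − 800x − 16000) + (0)
Last nonzero remainder: 800x^2 − 800x − 16000. Dividing through by 800 gives the monic gcd x^2 − x − 20.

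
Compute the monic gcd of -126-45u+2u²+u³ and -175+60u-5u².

-7+u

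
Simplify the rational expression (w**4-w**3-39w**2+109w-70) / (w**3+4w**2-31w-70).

Apply the Euclidean algorithm:
  w**4-w**3-39w**2+109w-70 = (w-5)(w**3+4w**2-31w-70) + (12w**2+24w-420)
  w**3+4w**2-31w-70 = ((1/12)w+1/6)(12w**2+24w-420) + (0)
Last nonzero remainder: 12w**2+24w-420. Dividing through by 12 gives the monic gcd w**2+2w-35.
Cancel w**2+2w-35 from numerator and denominator to get the reduced form.

(w**2-3w+2)/(w+2)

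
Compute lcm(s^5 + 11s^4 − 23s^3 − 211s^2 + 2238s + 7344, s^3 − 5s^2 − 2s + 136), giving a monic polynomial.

s^6 + 15s^5 + 21s^4 − 303s^3 + 1394s^2 + 16296s + 29376

Euclidean algorithm in ℚ[s]:
  s^5 + 11s^4 − 23s^3 − 211s^2 + 2238s + 7344 = (s^2 + 16s + 59)(s^3 − 5s^2 − 2s + 136) + (−20s^2 + 180s − 680)
  s^3 − 5s^2 − 2s + 136 = (−(1/20)s − 1/5)(−20s^2 + 180s − 680) + (0)
Last nonzero remainder: −20s^2 + 180s − 680. Dividing through by −20 gives the monic gcd s^2 − 9s + 34.
Then lcm(f, g) = f·g / gcd(f, g); expanding and making the result monic gives the answer.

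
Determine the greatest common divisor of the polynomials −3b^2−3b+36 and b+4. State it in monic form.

b+4

Repeated division with remainder:
  −3b^2−3b+36 = (−3b+9)(b+4) + (0)
The last nonzero remainder b+4 is already monic.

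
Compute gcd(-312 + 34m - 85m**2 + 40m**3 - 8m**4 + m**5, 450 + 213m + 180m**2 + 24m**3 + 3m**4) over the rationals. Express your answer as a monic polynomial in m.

Repeated division with remainder:
  m**5 - 8m**4 + 40m**3 - 85m**2 + 34m - 312 = ((1/3)m - 16/3)(3m**4 + 24m**3 + 180m**2 + 213m + 450) + (108m**3 + 804m**2 + 1020m + 2088)
  3m**4 + 24m**3 + 180m**2 + 213m + 450 = ((1/36)m + 5/324)(108m**3 + 804m**2 + 1020m + 2088) + ((3760/27)m**2 + (3760/27)m + 3760/9)
  108m**3 + 804m**2 + 1020m + 2088 = ((729/940)m + 2349/470)((3760/27)m**2 + (3760/27)m + 3760/9) + (0)
Last nonzero remainder: (3760/27)m**2 + (3760/27)m + 3760/9. Dividing through by 3760/27 gives the monic gcd m**2 + m + 3.

3 + m + m**2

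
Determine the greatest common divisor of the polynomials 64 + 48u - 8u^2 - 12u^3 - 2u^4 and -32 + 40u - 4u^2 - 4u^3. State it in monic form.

Euclidean algorithm in ℚ[u]:
  -2u^4 - 12u^3 - 8u^2 + 48u + 64 = ((1/2)u + 5/2)(-4u^3 - 4u^2 + 40u - 32) + (-18u^2 - 36u + 144)
  -4u^3 - 4u^2 + 40u - 32 = ((2/9)u - 2/9)(-18u^2 - 36u + 144) + (0)
Last nonzero remainder: -18u^2 - 36u + 144. Dividing through by -18 gives the monic gcd u^2 + 2u - 8.

-8 + 2u + u^2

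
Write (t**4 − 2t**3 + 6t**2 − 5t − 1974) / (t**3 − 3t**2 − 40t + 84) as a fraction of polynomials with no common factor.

(t**2 − t + 47)/(t − 2)

Repeated division with remainder:
  t**4 − 2t**3 + 6t**2 − 5t − 1974 = (t + 1)(t**3 − 3t**2 − 40t + 84) + (49t**2 − 49t − 2058)
  t**3 − 3t**2 − 40t + 84 = ((1/49)t − 2/49)(49t**2 − 49t − 2058) + (0)
Last nonzero remainder: 49t**2 − 49t − 2058. Dividing through by 49 gives the monic gcd t**2 − t − 42.
Cancel t**2 − t − 42 from numerator and denominator to get the reduced form.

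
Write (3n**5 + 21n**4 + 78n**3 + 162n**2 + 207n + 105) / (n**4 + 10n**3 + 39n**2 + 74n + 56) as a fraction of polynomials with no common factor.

Apply the Euclidean algorithm:
  3n**5 + 21n**4 + 78n**3 + 162n**2 + 207n + 105 = (3n - 9)(n**4 + 10n**3 + 39n**2 + 74n + 56) + (51n**3 + 291n**2 + 705n + 609)
  n**4 + 10n**3 + 39n**2 + 74n + 56 = ((1/51)n + 73/867)(51n**3 + 291n**2 + 705n + 609) + ((195/289)n**2 + (780/289)n + 1365/289)
  51n**3 + 291n**2 + 705n + 609 = ((4913/65)n + 8381/65)((195/289)n**2 + (780/289)n + 1365/289) + (0)
Last nonzero remainder: (195/289)n**2 + (780/289)n + 1365/289. Dividing through by 195/289 gives the monic gcd n**2 + 4n + 7.
Cancel n**2 + 4n + 7 from numerator and denominator to get the reduced form.

(3n**3 + 9n**2 + 21n + 15)/(n**2 + 6n + 8)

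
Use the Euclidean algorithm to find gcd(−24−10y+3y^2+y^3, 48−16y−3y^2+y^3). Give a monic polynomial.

−12+y+y^2

Repeated division with remainder:
  y^3+3y^2−10y−24 = (y^3−3y^2−16y+48) + (6y^2+6y−72)
  y^3−3y^2−16y+48 = ((1/6)y−2/3)(6y^2+6y−72) + (0)
Last nonzero remainder: 6y^2+6y−72. Dividing through by 6 gives the monic gcd y^2+y−12.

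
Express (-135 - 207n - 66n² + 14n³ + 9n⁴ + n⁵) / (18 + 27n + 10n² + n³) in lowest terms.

Repeated division with remainder:
  n⁵ + 9n⁴ + 14n³ - 66n² - 207n - 135 = (n² - n - 3)(n³ + 10n² + 27n + 18) + (-27n² - 108n - 81)
  n³ + 10n² + 27n + 18 = (-(1/27)n - 2/9)(-27n² - 108n - 81) + (0)
Last nonzero remainder: -27n² - 108n - 81. Dividing through by -27 gives the monic gcd n² + 4n + 3.
Cancel n² + 4n + 3 from numerator and denominator to get the reduced form.

(-45 - 9n + 5n² + n³)/(6 + n)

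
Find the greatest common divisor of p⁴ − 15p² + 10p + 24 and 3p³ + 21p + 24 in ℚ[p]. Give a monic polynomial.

p + 1

By polynomial division,
  p⁴ − 15p² + 10p + 24 = ((1/3)p)(3p³ + 21p + 24) + (−22p² + 2p + 24)
  3p³ + 21p + 24 = (−(3/22)p − 3/242)(−22p² + 2p + 24) + ((2940/121)p + 2940/121)
  −22p² + 2p + 24 = (−(1331/1470)p + 242/245)((2940/121)p + 2940/121) + (0)
Last nonzero remainder: (2940/121)p + 2940/121. Dividing through by 2940/121 gives the monic gcd p + 1.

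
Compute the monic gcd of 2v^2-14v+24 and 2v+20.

Euclidean algorithm in ℚ[v]:
  2v^2-14v+24 = (v-17)(2v+20) + (364)
  2v+20 = ((1/182)v+5/91)(364) + (0)
The last nonzero remainder is the constant 364, so the polynomials are coprime and gcd = 1.

1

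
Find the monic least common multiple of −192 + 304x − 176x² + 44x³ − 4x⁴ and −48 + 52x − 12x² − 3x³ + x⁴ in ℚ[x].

192 − 256x + 100x² − 7x⁴ + x⁵

By polynomial division,
  −4x⁴ + 44x³ − 176x² + 304x − 192 = (−4)(x⁴ − 3x³ − 12x² + 52x − 48) + (32x³ − 224x² + 512x − 384)
  x⁴ − 3x³ − 12x² + 52x − 48 = ((1/32)x + 1/8)(32x³ − 224x² + 512x − 384) + (0)
Last nonzero remainder: 32x³ − 224x² + 512x − 384. Dividing through by 32 gives the monic gcd x³ − 7x² + 16x − 12.
Then lcm(f, g) = f·g / gcd(f, g); expanding and making the result monic gives the answer.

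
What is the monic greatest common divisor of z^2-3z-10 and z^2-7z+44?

1

By polynomial division,
  z^2-3z-10 = (z^2-7z+44) + (4z-54)
  z^2-7z+44 = ((1/4)z+13/8)(4z-54) + (527/4)
  4z-54 = ((16/527)z-216/527)(527/4) + (0)
The last nonzero remainder is the constant 527/4, so the polynomials are coprime and gcd = 1.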